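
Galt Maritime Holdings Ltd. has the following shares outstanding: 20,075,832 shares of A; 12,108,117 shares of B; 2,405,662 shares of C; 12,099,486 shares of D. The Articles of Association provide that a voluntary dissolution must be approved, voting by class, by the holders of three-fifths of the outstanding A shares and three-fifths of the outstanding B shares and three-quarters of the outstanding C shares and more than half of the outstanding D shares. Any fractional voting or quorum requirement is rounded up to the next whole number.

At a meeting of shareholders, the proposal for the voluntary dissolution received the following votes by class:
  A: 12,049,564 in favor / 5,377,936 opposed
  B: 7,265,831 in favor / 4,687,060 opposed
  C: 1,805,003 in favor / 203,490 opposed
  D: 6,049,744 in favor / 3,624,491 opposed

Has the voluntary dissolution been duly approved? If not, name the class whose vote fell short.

Approved — every class gave the required vote.

A: 3/5 of 20075832 = 12045499.20, rounded up to 12045500; 12,045,500 required, 12,049,564 in favor — approved.
B: 3/5 of 12108117 = 7264870.20, rounded up to 7264871; 7,264,871 required, 7,265,831 in favor — approved.
C: 3/4 of 2405662 = 1804246.50, rounded up to 1804247; 1,804,247 required, 1,805,003 in favor — approved.
D: a majority of 12099486 is 6049744; 6,049,744 required, 6,049,744 in favor — approved.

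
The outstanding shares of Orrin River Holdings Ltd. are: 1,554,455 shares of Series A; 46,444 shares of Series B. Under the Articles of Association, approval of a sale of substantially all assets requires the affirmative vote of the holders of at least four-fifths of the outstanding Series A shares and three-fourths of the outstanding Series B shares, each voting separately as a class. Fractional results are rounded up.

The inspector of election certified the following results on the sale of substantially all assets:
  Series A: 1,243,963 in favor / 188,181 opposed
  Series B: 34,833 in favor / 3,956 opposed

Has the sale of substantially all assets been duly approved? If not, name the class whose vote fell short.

Series A: 4/5 of 1554455 = 1243564; 1,243,564 required, 1,243,963 in favor — approved.
Series B: 3/4 of 46444 = 34833; 34,833 required, 34,833 in favor — approved.

Approved — every class gave the required vote.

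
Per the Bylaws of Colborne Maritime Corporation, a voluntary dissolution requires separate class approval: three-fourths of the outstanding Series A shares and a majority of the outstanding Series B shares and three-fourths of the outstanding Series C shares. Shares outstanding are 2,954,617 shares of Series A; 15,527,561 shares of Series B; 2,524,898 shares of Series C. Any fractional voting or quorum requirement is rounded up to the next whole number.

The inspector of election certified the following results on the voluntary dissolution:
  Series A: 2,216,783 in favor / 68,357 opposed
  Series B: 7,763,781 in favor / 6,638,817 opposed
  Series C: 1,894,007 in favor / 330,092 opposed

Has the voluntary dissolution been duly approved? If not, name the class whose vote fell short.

Series A: 3/4 of 2954617 = 2215962.75, rounded up to 2215963; 2,215,963 required, 2,216,783 in favor — approved.
Series B: a majority of 15527561 is 7763781; 7,763,781 required, 7,763,781 in favor — approved.
Series C: 3/4 of 2524898 = 1893673.50, rounded up to 1893674; 1,893,674 required, 1,894,007 in favor — approved.

Approved — every class gave the required vote.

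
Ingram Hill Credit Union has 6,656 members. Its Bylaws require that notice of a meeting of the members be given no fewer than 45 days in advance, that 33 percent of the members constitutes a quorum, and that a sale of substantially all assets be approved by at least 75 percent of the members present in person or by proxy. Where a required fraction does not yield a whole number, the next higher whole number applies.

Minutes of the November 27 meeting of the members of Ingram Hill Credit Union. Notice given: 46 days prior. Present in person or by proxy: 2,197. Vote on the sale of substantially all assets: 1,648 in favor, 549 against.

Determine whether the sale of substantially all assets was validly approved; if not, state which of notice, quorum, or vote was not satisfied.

Notice: 46 days given; 45 required. Satisfied.
Quorum: 33% of 6,656 = 2,196.48, rounded up to 2,197; 2,197 present. Satisfied.
Vote: requires three-fourths of those present (2,197); 3/4 of 2197 = 1647.75, rounded up to 1648, so 1,648 needed; 1,648 in favor. Satisfied.

Valid — all requirements satisfied.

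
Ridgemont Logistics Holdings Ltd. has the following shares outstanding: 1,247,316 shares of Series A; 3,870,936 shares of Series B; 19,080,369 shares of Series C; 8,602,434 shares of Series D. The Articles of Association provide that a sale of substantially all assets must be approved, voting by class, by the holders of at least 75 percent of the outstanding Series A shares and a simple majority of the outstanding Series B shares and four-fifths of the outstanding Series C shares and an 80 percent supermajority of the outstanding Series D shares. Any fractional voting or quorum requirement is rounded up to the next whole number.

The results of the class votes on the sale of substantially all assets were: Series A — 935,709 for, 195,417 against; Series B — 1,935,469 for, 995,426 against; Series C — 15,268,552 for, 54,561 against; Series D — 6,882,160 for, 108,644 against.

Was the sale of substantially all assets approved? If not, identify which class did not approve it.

Series A: 3/4 of 1247316 = 935487; 935,487 required, 935,709 in favor — approved.
Series B: a majority of 3870936 is 1935469; 1,935,469 required, 1,935,469 in favor — approved.
Series C: 4/5 of 19080369 = 15264295.20, rounded up to 15264296; 15,264,296 required, 15,268,552 in favor — approved.
Series D: 4/5 of 8602434 = 6881947.20, rounded up to 6881948; 6,881,948 required, 6,882,160 in favor — approved.

Approved — every class gave the required vote.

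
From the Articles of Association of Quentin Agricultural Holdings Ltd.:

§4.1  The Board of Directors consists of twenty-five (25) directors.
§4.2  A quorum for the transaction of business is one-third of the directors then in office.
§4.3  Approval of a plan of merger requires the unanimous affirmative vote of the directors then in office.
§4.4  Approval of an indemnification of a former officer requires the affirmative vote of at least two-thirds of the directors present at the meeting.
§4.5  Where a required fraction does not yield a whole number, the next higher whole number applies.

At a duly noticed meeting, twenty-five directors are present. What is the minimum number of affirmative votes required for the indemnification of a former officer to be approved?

17

The indemnification of a former officer requires two-thirds of the directors present (25).
2/3 of 25 = 16.67, rounded up to 17.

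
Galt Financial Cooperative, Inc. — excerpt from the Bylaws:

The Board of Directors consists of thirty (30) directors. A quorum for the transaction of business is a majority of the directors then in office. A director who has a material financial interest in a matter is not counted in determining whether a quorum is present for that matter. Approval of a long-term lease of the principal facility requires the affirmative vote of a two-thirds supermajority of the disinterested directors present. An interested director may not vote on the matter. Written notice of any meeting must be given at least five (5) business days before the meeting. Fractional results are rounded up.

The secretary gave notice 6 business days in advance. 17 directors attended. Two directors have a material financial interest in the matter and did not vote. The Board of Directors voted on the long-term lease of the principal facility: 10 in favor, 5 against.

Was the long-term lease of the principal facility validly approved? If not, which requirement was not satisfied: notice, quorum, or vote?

Invalid — quorum requirement not satisfied.

Notice: 6 business days given; 5 required (6 ≥ 5). Satisfied.
Quorum: 17 present, but the 2 interested directors do not count, leaving 15. Quorum is 16. Not satisfied.
Vote: the long-term lease of the principal facility requires two-thirds of the disinterested directors present (17 − 2 = 15). 2/3 of 15 = 10, so 10 affirmative votes are needed; 10 voted in favor. Satisfied. (Moot — without a quorum no business can be validly transacted.)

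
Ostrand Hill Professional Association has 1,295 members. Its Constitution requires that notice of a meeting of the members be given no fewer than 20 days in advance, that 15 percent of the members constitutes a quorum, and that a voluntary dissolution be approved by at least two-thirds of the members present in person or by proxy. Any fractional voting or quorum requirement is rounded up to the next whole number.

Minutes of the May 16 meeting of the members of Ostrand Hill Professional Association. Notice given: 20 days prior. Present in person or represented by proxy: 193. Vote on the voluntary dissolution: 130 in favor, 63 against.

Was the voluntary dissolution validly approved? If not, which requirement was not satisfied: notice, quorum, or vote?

Notice: 20 days given; 20 required. Satisfied.
Quorum: 15% of 1,295 = 194.25, rounded up to 195; 193 present. Not satisfied.
Vote: requires two-thirds of those present (193); 2/3 of 193 = 128.67, rounded up to 129, so 129 needed; 130 in favor. Satisfied.

Invalid — quorum requirement not satisfied.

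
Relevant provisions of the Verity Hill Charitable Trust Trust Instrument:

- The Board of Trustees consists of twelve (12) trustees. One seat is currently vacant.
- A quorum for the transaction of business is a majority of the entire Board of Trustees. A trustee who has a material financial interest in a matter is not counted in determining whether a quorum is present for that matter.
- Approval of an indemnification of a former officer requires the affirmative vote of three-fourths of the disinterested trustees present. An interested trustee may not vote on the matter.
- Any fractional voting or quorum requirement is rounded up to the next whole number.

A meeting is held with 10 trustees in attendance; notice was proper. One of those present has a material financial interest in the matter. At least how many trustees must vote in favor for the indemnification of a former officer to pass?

7

The indemnification of a former officer requires three-fourths of the disinterested trustees present (10 − 1 = 9).
3/4 of 9 = 6.75, rounded up to 7.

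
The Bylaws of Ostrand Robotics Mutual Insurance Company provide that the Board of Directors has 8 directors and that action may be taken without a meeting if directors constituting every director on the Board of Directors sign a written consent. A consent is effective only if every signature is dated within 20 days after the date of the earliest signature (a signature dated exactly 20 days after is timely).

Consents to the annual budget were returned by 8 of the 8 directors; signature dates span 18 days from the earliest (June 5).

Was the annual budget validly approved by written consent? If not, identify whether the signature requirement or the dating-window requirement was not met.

Effective — both the signature and dating-window requirements are satisfied.

Signatures required: all of 8 — unanimous means all 8, so 8 needed; 8 signed. Sufficient.
Dating window: the latest signature is 18 days after the earliest; the limit is 20 days. Within the window.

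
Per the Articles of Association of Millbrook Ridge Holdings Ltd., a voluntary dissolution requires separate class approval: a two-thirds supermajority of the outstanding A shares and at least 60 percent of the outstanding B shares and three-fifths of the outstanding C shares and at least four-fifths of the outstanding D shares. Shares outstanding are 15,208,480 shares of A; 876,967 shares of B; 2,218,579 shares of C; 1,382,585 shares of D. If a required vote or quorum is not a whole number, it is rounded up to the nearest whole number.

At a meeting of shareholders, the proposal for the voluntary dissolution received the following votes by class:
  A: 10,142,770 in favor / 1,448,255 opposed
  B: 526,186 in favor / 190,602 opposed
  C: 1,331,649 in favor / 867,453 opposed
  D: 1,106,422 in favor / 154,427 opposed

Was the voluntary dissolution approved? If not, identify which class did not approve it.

Approved — every class gave the required vote.

A: 2/3 of 15208480 = 10138986.67, rounded up to 10138987; 10,138,987 required, 10,142,770 in favor — approved.
B: 3/5 of 876967 = 526180.20, rounded up to 526181; 526,181 required, 526,186 in favor — approved.
C: 3/5 of 2218579 = 1331147.40, rounded up to 1331148; 1,331,148 required, 1,331,649 in favor — approved.
D: 4/5 of 1382585 = 1106068; 1,106,068 required, 1,106,422 in favor — approved.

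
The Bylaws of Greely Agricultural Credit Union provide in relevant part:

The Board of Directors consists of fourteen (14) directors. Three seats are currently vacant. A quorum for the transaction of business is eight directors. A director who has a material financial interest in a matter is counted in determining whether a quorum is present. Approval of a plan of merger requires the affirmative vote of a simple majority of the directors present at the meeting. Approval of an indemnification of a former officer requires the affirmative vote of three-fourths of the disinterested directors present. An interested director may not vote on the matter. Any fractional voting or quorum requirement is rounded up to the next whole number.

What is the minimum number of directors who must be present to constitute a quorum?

The quorum is fixed at 8.

8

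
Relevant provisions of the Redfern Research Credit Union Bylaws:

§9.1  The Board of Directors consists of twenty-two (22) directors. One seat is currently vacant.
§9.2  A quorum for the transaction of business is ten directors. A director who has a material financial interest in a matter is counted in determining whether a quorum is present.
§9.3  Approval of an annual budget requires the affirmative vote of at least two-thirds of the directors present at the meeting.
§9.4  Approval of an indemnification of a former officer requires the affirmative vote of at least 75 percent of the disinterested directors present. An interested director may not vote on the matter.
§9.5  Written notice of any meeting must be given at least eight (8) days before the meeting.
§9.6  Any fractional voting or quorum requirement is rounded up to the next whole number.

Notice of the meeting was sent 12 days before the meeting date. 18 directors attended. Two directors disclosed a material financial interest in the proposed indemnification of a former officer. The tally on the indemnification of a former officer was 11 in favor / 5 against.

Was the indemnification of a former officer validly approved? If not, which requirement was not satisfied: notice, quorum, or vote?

Invalid — vote requirement not satisfied.

Notice: 12 days given; 8 required (12 ≥ 8). Satisfied.
Quorum: 18 present (interested directors count toward quorum); quorum is 10. Satisfied.
Vote: the indemnification of a former officer requires three-fourths of the disinterested directors present (18 − 2 = 16). 3/4 of 16 = 12, so 12 affirmative votes are needed; 11 voted in favor. Not satisfied.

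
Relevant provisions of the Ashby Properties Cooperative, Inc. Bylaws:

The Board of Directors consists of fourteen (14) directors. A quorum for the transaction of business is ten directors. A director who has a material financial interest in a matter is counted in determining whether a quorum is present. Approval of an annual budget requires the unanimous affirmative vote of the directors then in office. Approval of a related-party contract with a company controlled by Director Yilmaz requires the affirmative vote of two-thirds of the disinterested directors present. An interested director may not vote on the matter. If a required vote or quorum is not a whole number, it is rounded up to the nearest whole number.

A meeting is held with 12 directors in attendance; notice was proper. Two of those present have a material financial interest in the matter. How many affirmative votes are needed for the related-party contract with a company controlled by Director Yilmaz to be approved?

7

The related-party contract with a company controlled by Director Yilmaz requires two-thirds of the disinterested directors present (12 − 2 = 10).
2/3 of 10 = 6.67, rounded up to 7.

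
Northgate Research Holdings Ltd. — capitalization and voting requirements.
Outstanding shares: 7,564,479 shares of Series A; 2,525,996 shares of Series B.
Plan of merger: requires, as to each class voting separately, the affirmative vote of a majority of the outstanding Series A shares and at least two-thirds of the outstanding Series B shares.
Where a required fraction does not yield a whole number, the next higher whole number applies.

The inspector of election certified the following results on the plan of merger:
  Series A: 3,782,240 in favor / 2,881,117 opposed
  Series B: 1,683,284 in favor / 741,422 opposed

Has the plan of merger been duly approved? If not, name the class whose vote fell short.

Series A: a majority of 7564479 is 3782240; 3,782,240 required, 3,782,240 in favor — approved.
Series B: 2/3 of 2525996 = 1683997.33, rounded up to 1683998; 1,683,998 required, 1,683,284 in favor — not approved.

Not approved — the Series B shares did not give the required vote.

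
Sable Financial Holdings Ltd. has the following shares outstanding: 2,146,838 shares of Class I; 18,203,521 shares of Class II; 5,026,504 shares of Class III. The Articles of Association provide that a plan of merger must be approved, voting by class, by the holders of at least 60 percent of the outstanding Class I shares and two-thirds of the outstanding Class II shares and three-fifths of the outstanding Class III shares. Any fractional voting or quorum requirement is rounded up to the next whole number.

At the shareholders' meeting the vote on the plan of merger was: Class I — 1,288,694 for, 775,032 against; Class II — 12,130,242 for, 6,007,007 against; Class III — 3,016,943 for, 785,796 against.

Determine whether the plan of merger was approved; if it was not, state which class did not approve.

Class I: 3/5 of 2146838 = 1288102.80, rounded up to 1288103; 1,288,103 required, 1,288,694 in favor — approved.
Class II: 2/3 of 18203521 = 12135680.67, rounded up to 12135681; 12,135,681 required, 12,130,242 in favor — not approved.
Class III: 3/5 of 5026504 = 3015902.40, rounded up to 3015903; 3,015,903 required, 3,016,943 in favor — approved.

Not approved — the Class II shares did not give the required vote.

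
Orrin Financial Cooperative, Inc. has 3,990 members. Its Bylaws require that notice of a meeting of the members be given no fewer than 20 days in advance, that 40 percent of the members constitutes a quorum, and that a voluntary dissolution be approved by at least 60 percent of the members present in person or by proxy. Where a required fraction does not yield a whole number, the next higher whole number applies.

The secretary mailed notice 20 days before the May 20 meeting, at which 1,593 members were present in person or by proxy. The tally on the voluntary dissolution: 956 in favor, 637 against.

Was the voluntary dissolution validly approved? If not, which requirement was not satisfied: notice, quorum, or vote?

Notice: 20 days given; 20 required. Satisfied.
Quorum: 40% of 3,990 = 1,596; 1,593 present. Not satisfied.
Vote: requires three-fifths of those present (1,593); 3/5 of 1593 = 955.80, rounded up to 956, so 956 needed; 956 in favor. Satisfied.

Invalid — quorum requirement not satisfied.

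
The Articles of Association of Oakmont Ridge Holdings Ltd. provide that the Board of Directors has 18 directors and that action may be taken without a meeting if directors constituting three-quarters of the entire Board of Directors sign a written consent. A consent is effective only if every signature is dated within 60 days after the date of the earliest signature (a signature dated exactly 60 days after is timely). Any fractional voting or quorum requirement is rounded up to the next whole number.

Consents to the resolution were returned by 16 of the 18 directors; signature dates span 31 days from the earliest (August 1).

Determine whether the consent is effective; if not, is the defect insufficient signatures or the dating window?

Effective — both the signature and dating-window requirements are satisfied.

Signatures required: three-quarters of 18 — 3/4 of 18 = 13.50, rounded up to 14, so 14 needed; 16 signed. Sufficient.
Dating window: the latest signature is 31 days after the earliest; the limit is 60 days. Within the window.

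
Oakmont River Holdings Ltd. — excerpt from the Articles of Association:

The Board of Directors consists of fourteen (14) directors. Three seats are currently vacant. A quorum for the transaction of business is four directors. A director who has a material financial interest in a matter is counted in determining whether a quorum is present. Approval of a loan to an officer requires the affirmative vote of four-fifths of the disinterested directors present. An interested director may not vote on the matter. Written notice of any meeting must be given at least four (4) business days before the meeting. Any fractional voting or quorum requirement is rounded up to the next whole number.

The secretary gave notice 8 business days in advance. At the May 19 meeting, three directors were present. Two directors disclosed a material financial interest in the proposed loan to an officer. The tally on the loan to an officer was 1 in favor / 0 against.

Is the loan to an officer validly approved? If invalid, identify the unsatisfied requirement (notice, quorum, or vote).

Invalid — quorum requirement not satisfied.

Notice: 8 business days given; 4 required (8 ≥ 4). Satisfied.
Quorum: 3 present (interested directors count toward quorum); quorum is 4. Not satisfied.
Vote: the loan to an officer requires four-fifths of the disinterested directors present (3 − 2 = 1). 4/5 of 1 = 0.80, rounded up to 1, so 1 affirmative vote is needed; 1 voted in favor. Satisfied. (Moot — without a quorum no business can be validly transacted.)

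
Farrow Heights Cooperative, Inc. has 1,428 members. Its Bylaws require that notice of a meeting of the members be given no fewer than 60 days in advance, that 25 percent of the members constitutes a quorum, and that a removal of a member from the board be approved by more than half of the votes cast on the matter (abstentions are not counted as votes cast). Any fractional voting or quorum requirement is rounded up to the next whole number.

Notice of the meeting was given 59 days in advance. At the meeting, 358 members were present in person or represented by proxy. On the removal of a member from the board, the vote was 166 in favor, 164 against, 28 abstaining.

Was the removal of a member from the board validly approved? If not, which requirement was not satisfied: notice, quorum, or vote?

Notice: 59 days given; 60 required. Not satisfied.
Quorum: 25% of 1,428 = 357; 358 present. Satisfied.
Vote: requires a majority of the votes cast (358 − 28 abstaining = 330); a majority of 330 is 166, so 166 needed; 166 in favor. Satisfied.

Invalid — notice requirement not satisfied.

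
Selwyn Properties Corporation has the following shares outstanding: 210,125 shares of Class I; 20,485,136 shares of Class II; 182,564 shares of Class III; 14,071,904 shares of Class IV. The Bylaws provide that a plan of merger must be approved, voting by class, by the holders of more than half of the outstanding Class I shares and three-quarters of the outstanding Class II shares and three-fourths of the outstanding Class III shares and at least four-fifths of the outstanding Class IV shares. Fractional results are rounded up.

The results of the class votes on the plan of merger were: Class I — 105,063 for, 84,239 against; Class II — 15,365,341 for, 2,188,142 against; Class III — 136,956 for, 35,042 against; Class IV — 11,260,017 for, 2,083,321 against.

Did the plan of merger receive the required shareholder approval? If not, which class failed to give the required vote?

Approved — every class gave the required vote.

Class I: a majority of 210125 is 105063; 105,063 required, 105,063 in favor — approved.
Class II: 3/4 of 20485136 = 15363852; 15,363,852 required, 15,365,341 in favor — approved.
Class III: 3/4 of 182564 = 136923; 136,923 required, 136,956 in favor — approved.
Class IV: 4/5 of 14071904 = 11257523.20, rounded up to 11257524; 11,257,524 required, 11,260,017 in favor — approved.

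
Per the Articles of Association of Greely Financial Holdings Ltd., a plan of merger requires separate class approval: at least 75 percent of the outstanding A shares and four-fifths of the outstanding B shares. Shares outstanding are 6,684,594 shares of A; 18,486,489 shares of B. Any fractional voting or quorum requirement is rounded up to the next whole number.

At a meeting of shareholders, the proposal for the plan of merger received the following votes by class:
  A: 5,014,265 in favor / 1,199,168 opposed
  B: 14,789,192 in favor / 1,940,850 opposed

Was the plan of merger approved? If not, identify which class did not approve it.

Approved — every class gave the required vote.

A: 3/4 of 6684594 = 5013445.50, rounded up to 5013446; 5,013,446 required, 5,014,265 in favor — approved.
B: 4/5 of 18486489 = 14789191.20, rounded up to 14789192; 14,789,192 required, 14,789,192 in favor — approved.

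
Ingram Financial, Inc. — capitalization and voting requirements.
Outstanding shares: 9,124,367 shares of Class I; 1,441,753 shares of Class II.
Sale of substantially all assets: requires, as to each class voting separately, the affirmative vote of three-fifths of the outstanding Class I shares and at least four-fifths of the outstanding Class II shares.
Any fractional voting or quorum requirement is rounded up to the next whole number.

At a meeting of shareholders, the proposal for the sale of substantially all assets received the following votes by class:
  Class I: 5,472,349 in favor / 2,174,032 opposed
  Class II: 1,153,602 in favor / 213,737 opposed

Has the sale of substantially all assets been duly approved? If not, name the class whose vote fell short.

Not approved — the Class I shares did not give the required vote.

Class I: 3/5 of 9124367 = 5474620.20, rounded up to 5474621; 5,474,621 required, 5,472,349 in favor — not approved.
Class II: 4/5 of 1441753 = 1153402.40, rounded up to 1153403; 1,153,403 required, 1,153,602 in favor — approved.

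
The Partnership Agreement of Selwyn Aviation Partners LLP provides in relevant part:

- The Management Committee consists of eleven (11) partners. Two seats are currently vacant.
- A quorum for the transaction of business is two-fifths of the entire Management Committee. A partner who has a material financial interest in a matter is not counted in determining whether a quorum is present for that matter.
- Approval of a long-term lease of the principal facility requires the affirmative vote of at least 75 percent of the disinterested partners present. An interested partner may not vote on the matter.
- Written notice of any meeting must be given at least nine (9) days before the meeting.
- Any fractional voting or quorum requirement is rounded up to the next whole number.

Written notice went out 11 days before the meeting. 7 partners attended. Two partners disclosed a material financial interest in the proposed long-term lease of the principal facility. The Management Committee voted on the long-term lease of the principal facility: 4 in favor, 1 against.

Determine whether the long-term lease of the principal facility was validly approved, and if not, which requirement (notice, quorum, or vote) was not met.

Valid — all requirements satisfied.

Notice: 11 days given; 9 required (11 ≥ 9). Satisfied.
Quorum: 7 present, but the 2 interested partners do not count, leaving 5. Quorum is 5. Satisfied.
Vote: the long-term lease of the principal facility requires three-fourths of the disinterested partners present (7 − 2 = 5). 3/4 of 5 = 3.75, rounded up to 4, so 4 affirmative votes are needed; 4 voted in favor. Satisfied.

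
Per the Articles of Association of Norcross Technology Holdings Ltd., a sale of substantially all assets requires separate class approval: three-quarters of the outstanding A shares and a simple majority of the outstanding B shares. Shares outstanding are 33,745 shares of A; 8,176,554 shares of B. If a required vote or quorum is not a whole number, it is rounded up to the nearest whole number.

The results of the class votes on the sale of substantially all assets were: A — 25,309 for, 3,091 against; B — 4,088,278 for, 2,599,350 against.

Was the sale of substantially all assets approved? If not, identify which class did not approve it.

Approved — every class gave the required vote.

A: 3/4 of 33745 = 25308.75, rounded up to 25309; 25,309 required, 25,309 in favor — approved.
B: a majority of 8176554 is 4088278; 4,088,278 required, 4,088,278 in favor — approved.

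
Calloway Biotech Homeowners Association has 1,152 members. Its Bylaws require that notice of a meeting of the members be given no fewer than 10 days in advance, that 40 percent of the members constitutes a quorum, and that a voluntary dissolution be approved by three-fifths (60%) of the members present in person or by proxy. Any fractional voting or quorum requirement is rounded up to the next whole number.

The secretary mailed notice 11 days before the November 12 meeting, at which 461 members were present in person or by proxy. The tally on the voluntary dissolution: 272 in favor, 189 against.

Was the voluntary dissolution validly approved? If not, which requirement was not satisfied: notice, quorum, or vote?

Notice: 11 days given; 10 required. Satisfied.
Quorum: 40% of 1,152 = 460.80, rounded up to 461; 461 present. Satisfied.
Vote: requires three-fifths of those present (461); 3/5 of 461 = 276.60, rounded up to 277, so 277 needed; 272 in favor. Not satisfied.

Invalid — vote requirement not satisfied.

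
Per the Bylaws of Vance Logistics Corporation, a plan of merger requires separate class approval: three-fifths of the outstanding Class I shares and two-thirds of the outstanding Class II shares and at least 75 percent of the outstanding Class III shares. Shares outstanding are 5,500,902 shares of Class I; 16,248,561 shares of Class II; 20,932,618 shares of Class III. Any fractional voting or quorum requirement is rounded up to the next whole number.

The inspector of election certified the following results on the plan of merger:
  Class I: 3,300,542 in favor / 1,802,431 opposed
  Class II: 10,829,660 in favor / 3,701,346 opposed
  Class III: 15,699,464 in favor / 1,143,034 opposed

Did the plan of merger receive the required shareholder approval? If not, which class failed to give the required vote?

Not approved — the Class II shares did not give the required vote.

Class I: 3/5 of 5500902 = 3300541.20, rounded up to 3300542; 3,300,542 required, 3,300,542 in favor — approved.
Class II: 2/3 of 16248561 = 10832374; 10,832,374 required, 10,829,660 in favor — not approved.
Class III: 3/4 of 20932618 = 15699463.50, rounded up to 15699464; 15,699,464 required, 15,699,464 in favor — approved.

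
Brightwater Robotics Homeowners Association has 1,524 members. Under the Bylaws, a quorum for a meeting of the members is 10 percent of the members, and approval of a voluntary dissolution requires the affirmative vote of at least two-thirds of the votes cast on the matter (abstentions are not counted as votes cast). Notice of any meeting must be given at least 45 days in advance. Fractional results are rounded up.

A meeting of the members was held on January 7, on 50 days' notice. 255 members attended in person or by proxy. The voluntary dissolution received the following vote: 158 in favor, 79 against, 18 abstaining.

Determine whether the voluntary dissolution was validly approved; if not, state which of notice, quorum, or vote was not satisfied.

Valid — all requirements satisfied.

Notice: 50 days given; 45 required. Satisfied.
Quorum: 10% of 1,524 = 152.40, rounded up to 153; 255 present. Satisfied.
Vote: requires two-thirds of the votes cast (255 − 18 abstaining = 237); 2/3 of 237 = 158, so 158 needed; 158 in favor. Satisfied.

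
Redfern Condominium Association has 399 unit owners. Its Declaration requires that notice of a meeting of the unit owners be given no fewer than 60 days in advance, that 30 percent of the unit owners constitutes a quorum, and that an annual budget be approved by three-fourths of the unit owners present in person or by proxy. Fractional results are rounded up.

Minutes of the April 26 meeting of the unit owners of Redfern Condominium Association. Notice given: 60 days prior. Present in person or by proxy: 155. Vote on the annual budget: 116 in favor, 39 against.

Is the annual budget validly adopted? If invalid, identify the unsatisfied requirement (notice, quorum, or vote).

Invalid — vote requirement not satisfied.

Notice: 60 days given; 60 required. Satisfied.
Quorum: 30% of 399 = 119.70, rounded up to 120; 155 present. Satisfied.
Vote: requires three-fourths of those present (155); 3/4 of 155 = 116.25, rounded up to 117, so 117 needed; 116 in favor. Not satisfied.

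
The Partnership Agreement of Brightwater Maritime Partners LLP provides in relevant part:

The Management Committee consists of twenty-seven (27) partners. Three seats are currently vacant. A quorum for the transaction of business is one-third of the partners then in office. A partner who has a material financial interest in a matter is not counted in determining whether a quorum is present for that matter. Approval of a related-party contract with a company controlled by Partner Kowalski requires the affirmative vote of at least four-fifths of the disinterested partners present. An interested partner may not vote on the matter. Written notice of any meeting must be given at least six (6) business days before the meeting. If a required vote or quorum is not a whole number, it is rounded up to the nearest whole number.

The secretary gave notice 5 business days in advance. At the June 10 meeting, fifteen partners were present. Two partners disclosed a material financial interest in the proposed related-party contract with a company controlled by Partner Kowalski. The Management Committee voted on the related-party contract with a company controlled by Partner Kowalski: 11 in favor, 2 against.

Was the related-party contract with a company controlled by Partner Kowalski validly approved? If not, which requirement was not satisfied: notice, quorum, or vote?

Invalid — notice requirement not satisfied.

Notice: 5 business days given; 6 required (5 < 6). Not satisfied.
Quorum: 15 present, but the 2 interested partners do not count, leaving 13. Quorum is 8. Satisfied.
Vote: the related-party contract with a company controlled by Partner Kowalski requires four-fifths of the disinterested partners present (15 − 2 = 13). 4/5 of 13 = 10.40, rounded up to 11, so 11 affirmative votes are needed; 11 voted in favor. Satisfied.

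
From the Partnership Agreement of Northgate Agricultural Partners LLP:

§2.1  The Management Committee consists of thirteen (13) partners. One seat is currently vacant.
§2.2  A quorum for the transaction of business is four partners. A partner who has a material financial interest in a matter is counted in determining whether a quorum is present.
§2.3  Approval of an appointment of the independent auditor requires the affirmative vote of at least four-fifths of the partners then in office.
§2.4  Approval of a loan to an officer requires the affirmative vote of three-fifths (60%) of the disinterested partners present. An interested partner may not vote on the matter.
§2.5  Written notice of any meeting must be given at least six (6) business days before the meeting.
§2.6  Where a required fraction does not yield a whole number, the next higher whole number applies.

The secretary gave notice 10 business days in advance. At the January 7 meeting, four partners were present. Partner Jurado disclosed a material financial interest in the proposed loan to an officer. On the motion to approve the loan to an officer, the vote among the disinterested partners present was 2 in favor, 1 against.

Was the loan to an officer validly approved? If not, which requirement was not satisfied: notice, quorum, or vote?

Notice: 10 business days given; 6 required (10 ≥ 6). Satisfied.
Quorum: 4 present (interested partners count toward quorum); quorum is 4. Satisfied.
Vote: the loan to an officer requires three-fifths of the disinterested partners present (4 − 1 = 3). 3/5 of 3 = 1.80, rounded up to 2, so 2 affirmative votes are needed; 2 voted in favor. Satisfied.

Valid — all requirements satisfied.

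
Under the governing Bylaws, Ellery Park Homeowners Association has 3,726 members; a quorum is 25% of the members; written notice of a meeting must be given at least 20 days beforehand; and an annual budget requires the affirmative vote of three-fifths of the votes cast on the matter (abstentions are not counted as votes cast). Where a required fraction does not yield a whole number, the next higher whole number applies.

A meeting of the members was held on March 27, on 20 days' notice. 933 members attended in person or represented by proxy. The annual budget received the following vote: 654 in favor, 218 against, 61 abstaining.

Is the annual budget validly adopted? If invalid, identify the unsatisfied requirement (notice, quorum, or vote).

Valid — all requirements satisfied.

Notice: 20 days given; 20 required. Satisfied.
Quorum: 25% of 3,726 = 931.50, rounded up to 932; 933 present. Satisfied.
Vote: requires three-fifths of the votes cast (933 − 61 abstaining = 872); 3/5 of 872 = 523.20, rounded up to 524, so 524 needed; 654 in favor. Satisfied.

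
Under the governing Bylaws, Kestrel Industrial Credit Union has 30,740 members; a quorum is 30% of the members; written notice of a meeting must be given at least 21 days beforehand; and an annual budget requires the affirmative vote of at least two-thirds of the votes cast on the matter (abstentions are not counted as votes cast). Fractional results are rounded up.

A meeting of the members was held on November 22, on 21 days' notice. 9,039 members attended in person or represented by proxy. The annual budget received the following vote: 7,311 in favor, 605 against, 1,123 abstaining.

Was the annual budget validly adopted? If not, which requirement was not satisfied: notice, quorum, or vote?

Invalid — quorum requirement not satisfied.

Notice: 21 days given; 21 required. Satisfied.
Quorum: 30% of 30,740 = 9,222; 9,039 present. Not satisfied.
Vote: requires two-thirds of the votes cast (9,039 − 1,123 abstaining = 7,916); 2/3 of 7916 = 5277.33, rounded up to 5278, so 5,278 needed; 7,311 in favor. Satisfied.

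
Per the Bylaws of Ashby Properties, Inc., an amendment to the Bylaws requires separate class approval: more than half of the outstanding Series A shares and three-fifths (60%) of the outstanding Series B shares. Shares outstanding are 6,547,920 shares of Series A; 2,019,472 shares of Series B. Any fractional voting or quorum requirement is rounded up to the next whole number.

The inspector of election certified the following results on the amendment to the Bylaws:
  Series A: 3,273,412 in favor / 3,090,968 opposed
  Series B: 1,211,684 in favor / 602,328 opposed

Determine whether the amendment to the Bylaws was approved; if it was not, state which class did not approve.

Not approved — the Series A shares did not give the required vote.

Series A: a majority of 6547920 is 3273961; 3,273,961 required, 3,273,412 in favor — not approved.
Series B: 3/5 of 2019472 = 1211683.20, rounded up to 1211684; 1,211,684 required, 1,211,684 in favor — approved.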